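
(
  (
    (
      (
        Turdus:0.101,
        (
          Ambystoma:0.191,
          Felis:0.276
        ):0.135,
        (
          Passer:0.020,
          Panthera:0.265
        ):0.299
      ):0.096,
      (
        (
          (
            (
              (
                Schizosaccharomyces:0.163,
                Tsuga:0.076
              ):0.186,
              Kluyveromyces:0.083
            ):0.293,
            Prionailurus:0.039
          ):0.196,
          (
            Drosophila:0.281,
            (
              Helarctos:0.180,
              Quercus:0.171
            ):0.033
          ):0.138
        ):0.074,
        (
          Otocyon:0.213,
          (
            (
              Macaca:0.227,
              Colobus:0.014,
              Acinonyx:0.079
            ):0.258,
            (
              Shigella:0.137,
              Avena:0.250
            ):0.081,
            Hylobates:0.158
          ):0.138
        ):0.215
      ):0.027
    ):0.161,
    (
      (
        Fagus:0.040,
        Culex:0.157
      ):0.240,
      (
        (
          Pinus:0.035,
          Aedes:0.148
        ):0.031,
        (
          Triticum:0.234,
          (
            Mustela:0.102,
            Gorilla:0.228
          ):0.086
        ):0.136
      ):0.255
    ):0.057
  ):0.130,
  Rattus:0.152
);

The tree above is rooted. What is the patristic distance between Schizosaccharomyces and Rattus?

The path runs Schizosaccharomyces → … → MRCA → … → Rattus; the MRCA is the root of the tree.
Branch lengths along that path: 0.163 + 0.186 + 0.293 + 0.196 + 0.074 + 0.027 + 0.161 + 0.130 + 0.152 = 1.382.

1.382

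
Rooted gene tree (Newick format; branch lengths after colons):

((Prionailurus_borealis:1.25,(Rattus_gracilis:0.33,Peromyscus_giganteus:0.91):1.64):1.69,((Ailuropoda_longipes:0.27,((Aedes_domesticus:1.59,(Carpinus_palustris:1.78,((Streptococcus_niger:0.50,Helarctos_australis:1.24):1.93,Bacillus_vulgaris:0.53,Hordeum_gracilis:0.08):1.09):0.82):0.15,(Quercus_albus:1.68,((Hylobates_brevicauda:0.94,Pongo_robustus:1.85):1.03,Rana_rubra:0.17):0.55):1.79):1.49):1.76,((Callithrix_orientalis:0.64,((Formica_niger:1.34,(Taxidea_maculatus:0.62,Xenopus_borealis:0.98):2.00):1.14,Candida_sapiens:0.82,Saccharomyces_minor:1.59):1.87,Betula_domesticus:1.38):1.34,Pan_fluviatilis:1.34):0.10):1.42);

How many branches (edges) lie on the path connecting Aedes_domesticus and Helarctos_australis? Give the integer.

5

The MRCA of Aedes_domesticus and Helarctos_australis is the node subtending (Aedes_domesticus,(Carpinus_palustris,((Streptococcus_niger,Helarctos_australis),Bacillus_vulgaris,Hordeum_gracilis))).
From Aedes_domesticus up to that node: 1 branch. From Helarctos_australis up to the same node: 4 branches. Total: 1 + 4 = 5.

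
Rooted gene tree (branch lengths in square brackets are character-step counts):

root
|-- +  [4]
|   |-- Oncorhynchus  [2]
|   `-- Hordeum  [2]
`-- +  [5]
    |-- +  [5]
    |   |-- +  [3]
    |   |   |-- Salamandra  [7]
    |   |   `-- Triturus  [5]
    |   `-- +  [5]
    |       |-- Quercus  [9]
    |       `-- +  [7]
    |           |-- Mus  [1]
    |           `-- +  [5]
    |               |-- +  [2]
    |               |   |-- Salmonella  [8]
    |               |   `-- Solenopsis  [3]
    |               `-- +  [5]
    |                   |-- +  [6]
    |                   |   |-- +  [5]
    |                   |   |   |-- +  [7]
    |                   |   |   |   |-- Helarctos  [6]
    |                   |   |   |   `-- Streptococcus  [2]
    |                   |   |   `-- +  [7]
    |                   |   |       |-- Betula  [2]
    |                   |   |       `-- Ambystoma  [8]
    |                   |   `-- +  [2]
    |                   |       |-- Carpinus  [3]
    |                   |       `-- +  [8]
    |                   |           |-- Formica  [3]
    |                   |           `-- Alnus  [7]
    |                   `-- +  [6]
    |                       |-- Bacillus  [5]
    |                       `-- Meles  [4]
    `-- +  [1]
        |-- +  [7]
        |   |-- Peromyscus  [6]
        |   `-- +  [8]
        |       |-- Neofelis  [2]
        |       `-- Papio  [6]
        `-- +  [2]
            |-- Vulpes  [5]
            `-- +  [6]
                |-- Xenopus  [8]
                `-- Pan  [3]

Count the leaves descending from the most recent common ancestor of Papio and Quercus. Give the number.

The MRCA of Papio and Quercus is the node subtending (((Salamandra,Triturus),(Quercus,(Mus,((Salmonella,Solenopsis),((((Helarctos,Streptococcus),(Betula,Ambystoma)),(Carpinus,(Formica,Alnus))),(Bacillus,Meles)))))),((Peromyscus,(Neofelis,Papio)),(Vulpes,(Xenopus,Pan)))).
That clade contains 21 terminal taxa: Alnus, Ambystoma, Bacillus, Betula, Carpinus, Formica, Helarctos, Meles, Mus, Neofelis, Pan, Papio, Peromyscus, Quercus, Salamandra, Salmonella, Solenopsis, Streptococcus, Triturus, Vulpes, Xenopus.

21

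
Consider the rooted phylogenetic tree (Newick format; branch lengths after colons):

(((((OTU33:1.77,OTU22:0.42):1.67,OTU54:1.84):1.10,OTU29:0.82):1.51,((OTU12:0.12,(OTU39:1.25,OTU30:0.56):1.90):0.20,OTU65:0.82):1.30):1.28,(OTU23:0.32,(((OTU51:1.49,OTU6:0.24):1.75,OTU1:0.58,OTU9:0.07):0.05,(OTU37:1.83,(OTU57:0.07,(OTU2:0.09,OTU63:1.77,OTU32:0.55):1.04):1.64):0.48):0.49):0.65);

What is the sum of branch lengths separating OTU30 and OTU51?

The path runs OTU30 → … → MRCA → … → OTU51; the MRCA is the root of the tree.
Branch lengths along that path: 0.56 + 1.90 + 0.20 + 1.30 + 1.28 + 0.65 + 0.49 + 0.05 + 1.75 + 1.49 = 9.67.

9.67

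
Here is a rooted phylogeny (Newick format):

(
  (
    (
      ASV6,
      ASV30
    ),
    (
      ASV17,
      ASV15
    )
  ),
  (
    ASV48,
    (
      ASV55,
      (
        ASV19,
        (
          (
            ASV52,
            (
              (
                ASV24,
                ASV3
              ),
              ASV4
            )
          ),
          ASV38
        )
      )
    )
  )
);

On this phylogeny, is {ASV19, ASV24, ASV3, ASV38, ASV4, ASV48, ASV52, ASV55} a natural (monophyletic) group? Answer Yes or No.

The most recent common ancestor of these taxa subtends (ASV48,(ASV55,(ASV19,((ASV52,((ASV24,ASV3),ASV4)),ASV38)))).
That clade has exactly 8 tips — every listed taxon and nothing else — so the group is monophyletic.

Yes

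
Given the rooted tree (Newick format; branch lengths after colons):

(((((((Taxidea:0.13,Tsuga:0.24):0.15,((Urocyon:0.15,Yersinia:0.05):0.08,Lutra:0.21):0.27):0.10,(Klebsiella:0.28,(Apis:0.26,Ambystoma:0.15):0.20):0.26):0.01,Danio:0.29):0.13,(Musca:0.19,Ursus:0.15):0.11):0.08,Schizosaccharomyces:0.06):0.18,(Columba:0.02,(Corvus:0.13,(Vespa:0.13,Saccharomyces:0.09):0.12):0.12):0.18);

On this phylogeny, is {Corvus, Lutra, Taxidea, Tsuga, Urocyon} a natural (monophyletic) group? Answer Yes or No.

No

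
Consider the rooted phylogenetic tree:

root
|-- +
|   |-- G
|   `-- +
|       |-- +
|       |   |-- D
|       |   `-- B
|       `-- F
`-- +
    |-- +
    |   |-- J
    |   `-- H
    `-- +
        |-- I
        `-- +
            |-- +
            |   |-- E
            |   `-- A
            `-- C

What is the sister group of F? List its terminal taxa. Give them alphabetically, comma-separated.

B, D

F attaches to the tree at the node subtending ((D,B),F).
The other lineage descending from that same node — the sister group — is (D,B); its 2 tips in alphabetical order are the answer.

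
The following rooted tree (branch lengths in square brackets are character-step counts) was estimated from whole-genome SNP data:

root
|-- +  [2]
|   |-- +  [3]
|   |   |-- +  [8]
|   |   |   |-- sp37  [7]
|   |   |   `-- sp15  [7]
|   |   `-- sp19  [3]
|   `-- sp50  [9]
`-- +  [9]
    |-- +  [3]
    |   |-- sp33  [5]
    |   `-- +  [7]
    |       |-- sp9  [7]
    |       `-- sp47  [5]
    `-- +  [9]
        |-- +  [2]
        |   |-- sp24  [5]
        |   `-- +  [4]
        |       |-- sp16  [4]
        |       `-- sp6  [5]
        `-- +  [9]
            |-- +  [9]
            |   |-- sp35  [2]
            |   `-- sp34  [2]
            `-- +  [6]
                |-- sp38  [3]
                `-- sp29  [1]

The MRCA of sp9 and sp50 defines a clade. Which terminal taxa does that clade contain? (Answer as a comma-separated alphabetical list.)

Tracing sp9: it sits inside (sp9,sp47).
Tracing sp50: it sits inside (((sp37,sp15),sp19),sp50).
The smallest clade enclosing both is the whole tree (their MRCA is the root), so the answer is all 14 tips in alphabetical order.

sp15, sp16, sp19, sp24, sp29, sp33, sp34, sp35, sp37, sp38, sp47, sp50, sp6, sp9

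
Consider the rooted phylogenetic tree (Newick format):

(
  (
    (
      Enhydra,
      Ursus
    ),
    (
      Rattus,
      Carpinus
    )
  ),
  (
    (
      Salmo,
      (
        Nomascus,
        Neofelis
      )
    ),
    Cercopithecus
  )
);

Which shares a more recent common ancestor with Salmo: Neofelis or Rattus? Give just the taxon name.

Neofelis

The MRCA of Salmo and Neofelis subtends (Salmo,(Nomascus,Neofelis)) (3 taxa).
The MRCA of Salmo and Rattus is the root, subtending the entire tree (8 taxa).
The first is nested inside the second, so Salmo shares a more recent common ancestor with Neofelis.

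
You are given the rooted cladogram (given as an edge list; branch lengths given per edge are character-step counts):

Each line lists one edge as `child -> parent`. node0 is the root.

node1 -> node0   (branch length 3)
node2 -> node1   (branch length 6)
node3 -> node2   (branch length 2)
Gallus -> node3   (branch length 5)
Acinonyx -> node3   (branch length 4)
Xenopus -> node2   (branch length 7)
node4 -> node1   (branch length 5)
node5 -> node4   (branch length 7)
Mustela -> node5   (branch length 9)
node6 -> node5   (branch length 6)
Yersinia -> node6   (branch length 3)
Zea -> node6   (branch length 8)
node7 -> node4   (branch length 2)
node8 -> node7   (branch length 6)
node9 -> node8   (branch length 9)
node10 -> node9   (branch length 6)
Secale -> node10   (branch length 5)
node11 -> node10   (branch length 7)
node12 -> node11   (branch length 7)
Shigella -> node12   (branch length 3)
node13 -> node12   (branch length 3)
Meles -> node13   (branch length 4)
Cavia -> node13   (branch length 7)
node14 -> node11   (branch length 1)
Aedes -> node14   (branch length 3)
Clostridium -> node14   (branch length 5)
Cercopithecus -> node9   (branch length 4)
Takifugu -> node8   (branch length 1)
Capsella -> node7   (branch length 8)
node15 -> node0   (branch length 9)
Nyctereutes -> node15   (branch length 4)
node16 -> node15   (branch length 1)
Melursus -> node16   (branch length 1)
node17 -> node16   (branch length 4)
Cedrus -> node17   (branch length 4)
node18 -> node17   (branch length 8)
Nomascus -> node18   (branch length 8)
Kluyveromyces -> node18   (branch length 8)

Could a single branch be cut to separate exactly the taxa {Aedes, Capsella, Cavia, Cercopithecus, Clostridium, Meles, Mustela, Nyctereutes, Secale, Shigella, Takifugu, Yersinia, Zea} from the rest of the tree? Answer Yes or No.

No

The MRCA of the listed taxa is the root, so the smallest clade containing them is the whole tree.
That clade also contains Acinonyx, Cedrus, Gallus, Kluyveromyces, Melursus, Nomascus, Xenopus, which are not in the proposed group, so the group is not monophyletic.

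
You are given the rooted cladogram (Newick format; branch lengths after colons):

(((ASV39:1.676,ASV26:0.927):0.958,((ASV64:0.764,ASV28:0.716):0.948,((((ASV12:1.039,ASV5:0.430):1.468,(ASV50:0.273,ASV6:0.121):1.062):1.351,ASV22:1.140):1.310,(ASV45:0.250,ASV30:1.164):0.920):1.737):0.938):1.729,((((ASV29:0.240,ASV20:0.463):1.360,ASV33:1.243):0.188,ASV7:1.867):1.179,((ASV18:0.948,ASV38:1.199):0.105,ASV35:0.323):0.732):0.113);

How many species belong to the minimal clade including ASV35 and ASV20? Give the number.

The MRCA of ASV35 and ASV20 is the node subtending ((((ASV29,ASV20),ASV33),ASV7),((ASV18,ASV38),ASV35)).
That clade contains 7 terminal taxa: ASV18, ASV20, ASV29, ASV33, ASV35, ASV38, ASV7.

7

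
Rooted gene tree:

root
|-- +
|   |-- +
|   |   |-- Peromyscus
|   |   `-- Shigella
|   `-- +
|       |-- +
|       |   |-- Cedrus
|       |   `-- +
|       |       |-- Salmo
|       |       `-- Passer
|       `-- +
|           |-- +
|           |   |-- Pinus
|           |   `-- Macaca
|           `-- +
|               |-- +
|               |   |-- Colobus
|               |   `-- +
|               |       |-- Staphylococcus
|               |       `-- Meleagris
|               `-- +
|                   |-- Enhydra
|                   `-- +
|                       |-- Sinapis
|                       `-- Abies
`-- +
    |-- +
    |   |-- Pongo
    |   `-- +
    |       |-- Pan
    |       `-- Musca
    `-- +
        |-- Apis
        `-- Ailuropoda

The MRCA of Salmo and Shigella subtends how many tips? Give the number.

The MRCA of Salmo and Shigella is the node subtending ((Peromyscus,Shigella),((Cedrus,(Salmo,Passer)),((Pinus,Macaca),((Colobus,(Staphylococcus,Meleagris)),(Enhydra,(Sinapis,Abies)))))).
That clade contains 13 terminal taxa: Abies, Cedrus, Colobus, Enhydra, Macaca, Meleagris, Passer, Peromyscus, Pinus, Salmo, Shigella, Sinapis, Staphylococcus.

13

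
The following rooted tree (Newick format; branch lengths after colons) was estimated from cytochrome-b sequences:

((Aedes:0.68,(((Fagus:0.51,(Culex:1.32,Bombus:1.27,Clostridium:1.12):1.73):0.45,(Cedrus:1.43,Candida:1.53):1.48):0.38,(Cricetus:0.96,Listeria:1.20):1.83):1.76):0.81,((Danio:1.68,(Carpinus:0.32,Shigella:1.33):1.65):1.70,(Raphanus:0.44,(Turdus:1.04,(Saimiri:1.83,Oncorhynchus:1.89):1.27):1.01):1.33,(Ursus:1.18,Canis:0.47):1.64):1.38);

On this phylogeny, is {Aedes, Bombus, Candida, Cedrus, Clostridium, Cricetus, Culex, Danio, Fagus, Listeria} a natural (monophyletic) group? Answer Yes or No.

No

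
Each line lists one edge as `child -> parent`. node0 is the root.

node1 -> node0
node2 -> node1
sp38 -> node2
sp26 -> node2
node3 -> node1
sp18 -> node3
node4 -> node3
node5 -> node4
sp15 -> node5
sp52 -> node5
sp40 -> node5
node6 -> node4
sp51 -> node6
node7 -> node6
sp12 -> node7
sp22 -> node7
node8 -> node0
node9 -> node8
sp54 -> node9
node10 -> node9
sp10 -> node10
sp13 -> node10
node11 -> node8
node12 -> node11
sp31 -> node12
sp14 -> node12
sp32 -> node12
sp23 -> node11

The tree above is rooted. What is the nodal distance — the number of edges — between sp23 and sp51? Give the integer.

8

The MRCA of sp23 and sp51 is the root of the tree.
From sp23 up to that node: 3 branches. From sp51 up to the same node: 5 branches. Total: 3 + 5 = 8.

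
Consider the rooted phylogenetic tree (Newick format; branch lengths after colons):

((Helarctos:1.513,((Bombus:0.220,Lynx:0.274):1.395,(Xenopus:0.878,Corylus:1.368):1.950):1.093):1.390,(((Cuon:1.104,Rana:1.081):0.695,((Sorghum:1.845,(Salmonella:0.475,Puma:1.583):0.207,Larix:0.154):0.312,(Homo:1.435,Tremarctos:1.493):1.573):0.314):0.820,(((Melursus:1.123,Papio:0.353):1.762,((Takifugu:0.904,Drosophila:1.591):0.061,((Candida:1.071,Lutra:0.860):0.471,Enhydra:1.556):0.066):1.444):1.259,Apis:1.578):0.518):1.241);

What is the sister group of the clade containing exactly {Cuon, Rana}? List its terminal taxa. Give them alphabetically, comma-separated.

Homo, Larix, Puma, Salmonella, Sorghum, Tremarctos

The clade containing exactly {Cuon, Rana} attaches to the tree at the node subtending ((Cuon,Rana),((Sorghum,(Salmonella,Puma),Larix),(Homo,Tremarctos))).
The other lineage descending from that same node — the sister group — is ((Sorghum,(Salmonella,Puma),Larix),(Homo,Tremarctos)); its 6 tips in alphabetical order are the answer.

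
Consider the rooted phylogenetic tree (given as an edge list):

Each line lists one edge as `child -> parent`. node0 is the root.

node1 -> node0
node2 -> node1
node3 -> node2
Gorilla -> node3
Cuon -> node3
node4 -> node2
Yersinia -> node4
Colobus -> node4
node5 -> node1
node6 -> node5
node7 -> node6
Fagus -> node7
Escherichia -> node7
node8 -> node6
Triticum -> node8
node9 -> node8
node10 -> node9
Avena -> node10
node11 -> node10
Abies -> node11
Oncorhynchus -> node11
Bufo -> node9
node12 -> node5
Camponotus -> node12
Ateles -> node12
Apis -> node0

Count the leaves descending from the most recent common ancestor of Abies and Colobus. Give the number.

13

The MRCA of Abies and Colobus is the node subtending (((Gorilla,Cuon),(Yersinia,Colobus)),(((Fagus,Escherichia),(Triticum,((Avena,(Abies,Oncorhynchus)),Bufo))),(Camponotus,Ateles))).
That clade contains 13 terminal taxa: Abies, Ateles, Avena, Bufo, Camponotus, Colobus, Cuon, Escherichia, Fagus, Gorilla, Oncorhynchus, Triticum, Yersinia.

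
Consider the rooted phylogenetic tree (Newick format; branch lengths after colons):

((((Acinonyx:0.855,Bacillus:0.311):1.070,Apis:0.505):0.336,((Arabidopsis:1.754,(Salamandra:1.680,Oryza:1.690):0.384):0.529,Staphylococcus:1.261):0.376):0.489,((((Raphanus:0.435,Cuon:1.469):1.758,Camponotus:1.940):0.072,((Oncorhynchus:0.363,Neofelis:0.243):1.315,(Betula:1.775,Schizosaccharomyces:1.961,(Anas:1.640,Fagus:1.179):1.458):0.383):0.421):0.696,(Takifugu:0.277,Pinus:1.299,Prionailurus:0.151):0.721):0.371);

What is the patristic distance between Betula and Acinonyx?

6.396

The path runs Betula → … → MRCA → … → Acinonyx; the MRCA is the root of the tree.
Branch lengths along that path: 1.775 + 0.383 + 0.421 + 0.696 + 0.371 + 0.489 + 0.336 + 1.070 + 0.855 = 6.396.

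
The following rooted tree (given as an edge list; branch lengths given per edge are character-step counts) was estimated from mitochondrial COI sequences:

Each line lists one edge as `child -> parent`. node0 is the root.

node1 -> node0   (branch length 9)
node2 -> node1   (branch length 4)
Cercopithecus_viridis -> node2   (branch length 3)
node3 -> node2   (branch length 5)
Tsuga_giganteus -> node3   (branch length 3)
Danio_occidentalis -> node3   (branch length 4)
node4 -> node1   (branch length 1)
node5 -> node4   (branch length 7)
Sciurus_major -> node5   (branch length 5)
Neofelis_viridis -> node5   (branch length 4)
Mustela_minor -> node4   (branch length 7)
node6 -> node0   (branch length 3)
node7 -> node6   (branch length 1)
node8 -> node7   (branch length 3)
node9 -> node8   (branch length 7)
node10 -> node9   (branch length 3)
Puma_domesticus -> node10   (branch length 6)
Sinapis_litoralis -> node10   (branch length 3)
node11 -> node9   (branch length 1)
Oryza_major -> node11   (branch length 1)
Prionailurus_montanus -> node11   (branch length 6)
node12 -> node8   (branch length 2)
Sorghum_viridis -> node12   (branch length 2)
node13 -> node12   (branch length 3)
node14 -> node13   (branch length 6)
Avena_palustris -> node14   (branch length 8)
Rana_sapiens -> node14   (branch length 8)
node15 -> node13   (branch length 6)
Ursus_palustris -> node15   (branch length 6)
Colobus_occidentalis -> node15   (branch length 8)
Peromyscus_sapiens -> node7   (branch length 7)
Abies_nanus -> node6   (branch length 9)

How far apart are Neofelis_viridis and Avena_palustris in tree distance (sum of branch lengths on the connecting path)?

47

The path runs Neofelis_viridis → … → MRCA → … → Avena_palustris; the MRCA is the root of the tree.
Branch lengths along that path: 4 + 7 + 1 + 9 + 3 + 1 + 3 + 2 + 3 + 6 + 8 = 47.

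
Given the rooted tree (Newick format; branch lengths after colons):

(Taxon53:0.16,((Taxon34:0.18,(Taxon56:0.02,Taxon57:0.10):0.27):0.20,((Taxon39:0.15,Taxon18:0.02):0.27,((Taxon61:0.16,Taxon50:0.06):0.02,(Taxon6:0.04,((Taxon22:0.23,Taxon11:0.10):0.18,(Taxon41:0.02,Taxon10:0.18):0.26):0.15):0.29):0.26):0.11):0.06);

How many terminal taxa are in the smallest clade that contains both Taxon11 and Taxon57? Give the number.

The MRCA of Taxon11 and Taxon57 is the node subtending ((Taxon34,(Taxon56,Taxon57)),((Taxon39,Taxon18),((Taxon61,Taxon50),(Taxon6,((Taxon22,Taxon11),(Taxon41,Taxon10)))))).
That clade contains 12 terminal taxa: Taxon10, Taxon11, Taxon18, Taxon22, Taxon34, Taxon39, Taxon41, Taxon50, Taxon56, Taxon57, Taxon6, Taxon61.

12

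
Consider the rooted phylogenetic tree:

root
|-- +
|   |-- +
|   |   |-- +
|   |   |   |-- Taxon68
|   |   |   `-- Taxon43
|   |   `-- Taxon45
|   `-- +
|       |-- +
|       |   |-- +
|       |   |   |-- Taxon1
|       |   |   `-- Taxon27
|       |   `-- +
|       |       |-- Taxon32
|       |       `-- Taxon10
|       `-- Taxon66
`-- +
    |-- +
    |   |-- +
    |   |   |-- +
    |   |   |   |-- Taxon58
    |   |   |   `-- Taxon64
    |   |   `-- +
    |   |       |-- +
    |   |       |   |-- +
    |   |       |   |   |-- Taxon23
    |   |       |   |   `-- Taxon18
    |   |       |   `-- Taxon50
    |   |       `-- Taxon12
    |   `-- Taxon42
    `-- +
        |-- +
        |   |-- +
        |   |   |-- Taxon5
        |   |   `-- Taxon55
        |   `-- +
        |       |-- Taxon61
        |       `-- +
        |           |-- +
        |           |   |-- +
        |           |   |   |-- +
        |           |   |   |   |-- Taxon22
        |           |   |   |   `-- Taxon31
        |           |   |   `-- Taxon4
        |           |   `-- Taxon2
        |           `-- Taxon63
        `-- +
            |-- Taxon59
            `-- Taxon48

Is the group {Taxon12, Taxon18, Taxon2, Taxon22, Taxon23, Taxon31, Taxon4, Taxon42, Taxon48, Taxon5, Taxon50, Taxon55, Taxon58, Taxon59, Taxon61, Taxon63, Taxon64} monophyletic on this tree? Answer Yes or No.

Yes

The most recent common ancestor of these taxa subtends ((((Taxon58,Taxon64),(((Taxon23,Taxon18),Taxon50),Taxon12)),Taxon42),(((Taxon5,Taxon55),(Taxon61,((((Taxon22,Taxon31),Taxon4),Taxon2),Taxon63))),(Taxon59,Taxon48))).
That clade has exactly 17 tips — every listed taxon and nothing else — so the group is monophyletic.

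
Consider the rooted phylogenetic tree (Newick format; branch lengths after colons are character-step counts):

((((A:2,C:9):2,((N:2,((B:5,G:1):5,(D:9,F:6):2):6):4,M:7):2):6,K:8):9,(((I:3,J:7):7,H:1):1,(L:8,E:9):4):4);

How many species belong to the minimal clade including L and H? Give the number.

5

The MRCA of L and H is the node subtending (((I,J),H),(L,E)).
That clade contains 5 terminal taxa: E, H, I, J, L.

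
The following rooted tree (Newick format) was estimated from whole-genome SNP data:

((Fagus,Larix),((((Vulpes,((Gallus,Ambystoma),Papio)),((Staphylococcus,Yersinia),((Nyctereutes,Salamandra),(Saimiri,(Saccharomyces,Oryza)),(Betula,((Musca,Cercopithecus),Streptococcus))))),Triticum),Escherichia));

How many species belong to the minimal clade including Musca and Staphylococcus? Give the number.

The MRCA of Musca and Staphylococcus is the node subtending ((Staphylococcus,Yersinia),((Nyctereutes,Salamandra),(Saimiri,(Saccharomyces,Oryza)),(Betula,((Musca,Cercopithecus),Streptococcus)))).
That clade contains 11 terminal taxa: Betula, Cercopithecus, Musca, Nyctereutes, Oryza, Saccharomyces, Saimiri, Salamandra, Staphylococcus, Streptococcus, Yersinia.

11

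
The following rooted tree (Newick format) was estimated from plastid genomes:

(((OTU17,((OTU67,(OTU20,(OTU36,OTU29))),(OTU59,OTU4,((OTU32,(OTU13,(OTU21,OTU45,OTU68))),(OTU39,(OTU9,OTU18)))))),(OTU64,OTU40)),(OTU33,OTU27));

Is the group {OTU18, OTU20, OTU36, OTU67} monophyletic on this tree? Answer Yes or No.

The MRCA of the listed taxa subtends ((OTU67,(OTU20,(OTU36,OTU29))),(OTU59,OTU4,((OTU32,(OTU13,(OTU21,OTU45,OTU68))),(OTU39,(OTU9,OTU18))))).
That clade also contains OTU13, OTU21, OTU29, OTU32, OTU39, OTU4, OTU45, OTU59, OTU68, OTU9, which are not in the proposed group, so the group is not monophyletic.

No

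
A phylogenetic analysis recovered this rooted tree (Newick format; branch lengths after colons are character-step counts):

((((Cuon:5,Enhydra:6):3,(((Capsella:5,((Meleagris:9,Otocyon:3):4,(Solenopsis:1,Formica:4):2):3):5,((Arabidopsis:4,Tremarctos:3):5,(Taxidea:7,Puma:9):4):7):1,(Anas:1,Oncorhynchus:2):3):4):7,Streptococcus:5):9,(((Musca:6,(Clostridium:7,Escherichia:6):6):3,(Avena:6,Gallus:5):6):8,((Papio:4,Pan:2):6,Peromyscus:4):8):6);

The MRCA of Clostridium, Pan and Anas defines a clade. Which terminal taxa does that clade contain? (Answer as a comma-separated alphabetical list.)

Tracing Clostridium: it sits inside (Clostridium,Escherichia).
Tracing Pan: it sits inside (Papio,Pan).
Tracing Anas: it sits inside (Anas,Oncorhynchus).
The smallest clade enclosing all 3 is the whole tree (their MRCA is the root), so the answer is all 22 tips in alphabetical order.

Anas, Arabidopsis, Avena, Capsella, Clostridium, Cuon, Enhydra, Escherichia, Formica, Gallus, Meleagris, Musca, Oncorhynchus, Otocyon, Pan, Papio, Peromyscus, Puma, Solenopsis, Streptococcus, Taxidea, Tremarctos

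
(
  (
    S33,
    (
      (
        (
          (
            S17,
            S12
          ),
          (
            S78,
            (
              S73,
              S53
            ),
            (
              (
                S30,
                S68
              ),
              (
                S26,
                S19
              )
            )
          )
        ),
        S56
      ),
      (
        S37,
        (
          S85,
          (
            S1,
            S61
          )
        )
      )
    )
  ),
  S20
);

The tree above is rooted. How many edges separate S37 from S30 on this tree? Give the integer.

8

The MRCA of S37 and S30 is the node subtending ((((S17,S12),(S78,(S73,S53),((S30,S68),(S26,S19)))),S56),(S37,(S85,(S1,S61)))).
From S37 up to that node: 2 branches. From S30 up to the same node: 6 branches. Total: 2 + 6 = 8.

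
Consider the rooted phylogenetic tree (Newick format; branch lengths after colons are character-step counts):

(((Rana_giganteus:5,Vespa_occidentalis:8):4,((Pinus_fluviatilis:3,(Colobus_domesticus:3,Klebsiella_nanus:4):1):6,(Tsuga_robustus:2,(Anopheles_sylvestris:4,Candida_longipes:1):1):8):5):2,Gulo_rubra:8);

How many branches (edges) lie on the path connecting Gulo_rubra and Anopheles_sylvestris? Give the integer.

6

The MRCA of Gulo_rubra and Anopheles_sylvestris is the root of the tree.
From Gulo_rubra up to that node: 1 branch. From Anopheles_sylvestris up to the same node: 5 branches. Total: 1 + 5 = 6.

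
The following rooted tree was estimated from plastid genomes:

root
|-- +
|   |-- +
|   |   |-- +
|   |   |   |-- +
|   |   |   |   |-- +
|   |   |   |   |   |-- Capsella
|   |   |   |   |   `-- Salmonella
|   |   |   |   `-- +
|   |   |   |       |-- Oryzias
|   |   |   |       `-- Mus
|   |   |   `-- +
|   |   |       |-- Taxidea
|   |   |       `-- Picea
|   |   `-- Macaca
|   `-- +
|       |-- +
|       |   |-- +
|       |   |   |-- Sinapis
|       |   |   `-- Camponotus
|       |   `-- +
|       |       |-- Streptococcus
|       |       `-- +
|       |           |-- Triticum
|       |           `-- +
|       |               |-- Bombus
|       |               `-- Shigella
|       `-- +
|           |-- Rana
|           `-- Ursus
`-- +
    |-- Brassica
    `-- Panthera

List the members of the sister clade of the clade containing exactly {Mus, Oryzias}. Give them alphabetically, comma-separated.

The clade containing exactly {Mus, Oryzias} attaches to the tree at the node subtending ((Capsella,Salmonella),(Oryzias,Mus)).
The other lineage descending from that same node — the sister group — is (Capsella,Salmonella); its 2 tips in alphabetical order are the answer.

Capsella, Salmonella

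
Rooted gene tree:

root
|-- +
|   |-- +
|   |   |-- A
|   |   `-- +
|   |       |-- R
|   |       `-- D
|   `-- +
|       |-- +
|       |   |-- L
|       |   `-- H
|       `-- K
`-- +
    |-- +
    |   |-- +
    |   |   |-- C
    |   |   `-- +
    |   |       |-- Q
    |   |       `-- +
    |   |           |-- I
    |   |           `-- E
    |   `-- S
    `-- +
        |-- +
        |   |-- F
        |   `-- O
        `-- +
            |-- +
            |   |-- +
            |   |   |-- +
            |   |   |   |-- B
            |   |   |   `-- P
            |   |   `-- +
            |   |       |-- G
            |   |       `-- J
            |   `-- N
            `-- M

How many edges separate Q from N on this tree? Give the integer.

The MRCA of Q and N is the node subtending (((C,(Q,(I,E))),S),((F,O),((((B,P),(G,J)),N),M))).
From Q up to that node: 4 branches. From N up to the same node: 4 branches. Total: 4 + 4 = 8.

8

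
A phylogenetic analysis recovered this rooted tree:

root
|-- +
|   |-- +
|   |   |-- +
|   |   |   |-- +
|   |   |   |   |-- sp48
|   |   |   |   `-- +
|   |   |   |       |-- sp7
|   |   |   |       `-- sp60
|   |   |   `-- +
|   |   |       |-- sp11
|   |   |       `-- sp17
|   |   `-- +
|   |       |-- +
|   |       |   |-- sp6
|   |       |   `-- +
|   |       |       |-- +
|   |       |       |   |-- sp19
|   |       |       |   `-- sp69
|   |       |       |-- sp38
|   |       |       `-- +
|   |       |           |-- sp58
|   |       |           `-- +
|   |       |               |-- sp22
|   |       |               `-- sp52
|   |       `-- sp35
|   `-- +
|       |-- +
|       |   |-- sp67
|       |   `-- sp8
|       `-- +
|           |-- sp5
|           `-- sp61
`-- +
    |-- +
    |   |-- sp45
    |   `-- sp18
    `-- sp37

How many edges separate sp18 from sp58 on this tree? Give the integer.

The MRCA of sp18 and sp58 is the root of the tree.
From sp18 up to that node: 3 branches. From sp58 up to the same node: 7 branches. Total: 3 + 7 = 10.

10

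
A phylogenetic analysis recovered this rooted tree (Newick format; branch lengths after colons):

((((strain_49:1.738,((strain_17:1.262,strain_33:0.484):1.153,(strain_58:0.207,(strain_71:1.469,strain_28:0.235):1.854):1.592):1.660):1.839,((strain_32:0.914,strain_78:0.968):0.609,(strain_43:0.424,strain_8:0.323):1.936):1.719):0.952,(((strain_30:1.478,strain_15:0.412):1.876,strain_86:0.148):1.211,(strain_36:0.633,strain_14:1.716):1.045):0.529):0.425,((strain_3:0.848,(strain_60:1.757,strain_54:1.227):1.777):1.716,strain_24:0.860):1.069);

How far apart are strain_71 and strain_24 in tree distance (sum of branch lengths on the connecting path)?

The path runs strain_71 → … → MRCA → … → strain_24; the MRCA is the root of the tree.
Branch lengths along that path: 1.469 + 1.854 + 1.592 + 1.660 + 1.839 + 0.952 + 0.425 + 1.069 + 0.860 = 11.720.

11.720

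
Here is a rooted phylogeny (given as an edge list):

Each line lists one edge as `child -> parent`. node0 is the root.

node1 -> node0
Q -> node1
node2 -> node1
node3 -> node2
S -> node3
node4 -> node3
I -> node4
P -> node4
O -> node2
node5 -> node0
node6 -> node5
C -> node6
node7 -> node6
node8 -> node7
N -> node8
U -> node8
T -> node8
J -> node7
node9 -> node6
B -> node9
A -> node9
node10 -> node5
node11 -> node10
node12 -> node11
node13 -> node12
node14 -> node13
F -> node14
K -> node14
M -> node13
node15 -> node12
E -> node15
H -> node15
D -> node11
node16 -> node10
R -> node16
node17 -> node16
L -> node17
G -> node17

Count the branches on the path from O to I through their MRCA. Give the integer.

The MRCA of O and I is the node subtending ((S,(I,P)),O).
From O up to that node: 1 branch. From I up to the same node: 3 branches. Total: 1 + 3 = 4.

4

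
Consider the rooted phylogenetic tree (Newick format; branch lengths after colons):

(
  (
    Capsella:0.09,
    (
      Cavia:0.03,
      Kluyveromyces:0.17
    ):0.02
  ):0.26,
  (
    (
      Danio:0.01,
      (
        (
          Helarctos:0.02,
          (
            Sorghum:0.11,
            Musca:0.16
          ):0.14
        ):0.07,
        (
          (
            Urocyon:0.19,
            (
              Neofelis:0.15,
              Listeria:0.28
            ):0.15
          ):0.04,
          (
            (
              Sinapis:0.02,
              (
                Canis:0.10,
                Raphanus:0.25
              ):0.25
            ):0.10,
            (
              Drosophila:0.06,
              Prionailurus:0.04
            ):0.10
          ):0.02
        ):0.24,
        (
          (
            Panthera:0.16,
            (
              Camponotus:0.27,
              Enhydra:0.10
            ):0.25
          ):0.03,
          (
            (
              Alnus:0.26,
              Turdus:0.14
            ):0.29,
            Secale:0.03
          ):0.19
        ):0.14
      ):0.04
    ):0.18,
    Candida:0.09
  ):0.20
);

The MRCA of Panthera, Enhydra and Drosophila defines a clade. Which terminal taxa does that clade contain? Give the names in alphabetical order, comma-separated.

Tracing Panthera: it sits inside (Panthera,(Camponotus,Enhydra)).
Tracing Enhydra: it sits inside (Camponotus,Enhydra).
Tracing Drosophila: it sits inside (Drosophila,Prionailurus).
The smallest clade enclosing all 3 is ((Helarctos,(Sorghum,Musca)),((Urocyon,(Neofelis,Listeria)),((Sinapis,(Canis,Raphanus)),(Drosophila,Prionailurus))),((Panthera,(Camponotus,Enhydra)),((Alnus,Turdus),Secale))); the answer is its 17 terminal taxa in alphabetical order.

Alnus, Camponotus, Canis, Drosophila, Enhydra, Helarctos, Listeria, Musca, Neofelis, Panthera, Prionailurus, Raphanus, Secale, Sinapis, Sorghum, Turdus, Urocyon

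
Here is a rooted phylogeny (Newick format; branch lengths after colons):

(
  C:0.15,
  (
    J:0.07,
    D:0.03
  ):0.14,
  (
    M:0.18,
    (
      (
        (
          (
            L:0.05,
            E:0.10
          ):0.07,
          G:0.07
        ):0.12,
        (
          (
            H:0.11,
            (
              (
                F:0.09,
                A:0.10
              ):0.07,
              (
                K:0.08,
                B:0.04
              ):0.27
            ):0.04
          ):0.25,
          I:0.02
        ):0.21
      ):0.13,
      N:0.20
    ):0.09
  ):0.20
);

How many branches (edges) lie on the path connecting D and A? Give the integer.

10

The MRCA of D and A is the root of the tree.
From D up to that node: 2 branches. From A up to the same node: 8 branches. Total: 2 + 8 = 10.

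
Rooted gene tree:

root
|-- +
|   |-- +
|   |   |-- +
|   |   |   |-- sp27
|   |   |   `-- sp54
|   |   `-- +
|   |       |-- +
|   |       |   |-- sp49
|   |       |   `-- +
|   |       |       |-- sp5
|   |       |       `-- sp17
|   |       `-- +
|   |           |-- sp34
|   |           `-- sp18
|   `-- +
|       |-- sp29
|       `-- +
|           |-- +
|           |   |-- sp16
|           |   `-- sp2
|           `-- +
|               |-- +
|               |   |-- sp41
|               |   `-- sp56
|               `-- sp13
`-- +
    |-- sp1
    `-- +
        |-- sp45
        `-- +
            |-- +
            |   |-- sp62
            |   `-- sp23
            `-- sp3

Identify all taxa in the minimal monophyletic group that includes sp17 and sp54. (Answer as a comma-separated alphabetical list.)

sp17, sp18, sp27, sp34, sp49, sp5, sp54

Tracing sp17: it sits inside (sp5,sp17).
Tracing sp54: it sits inside (sp27,sp54).
The smallest clade enclosing both is ((sp27,sp54),((sp49,(sp5,sp17)),(sp34,sp18))); the answer is its 7 terminal taxa in alphabetical order.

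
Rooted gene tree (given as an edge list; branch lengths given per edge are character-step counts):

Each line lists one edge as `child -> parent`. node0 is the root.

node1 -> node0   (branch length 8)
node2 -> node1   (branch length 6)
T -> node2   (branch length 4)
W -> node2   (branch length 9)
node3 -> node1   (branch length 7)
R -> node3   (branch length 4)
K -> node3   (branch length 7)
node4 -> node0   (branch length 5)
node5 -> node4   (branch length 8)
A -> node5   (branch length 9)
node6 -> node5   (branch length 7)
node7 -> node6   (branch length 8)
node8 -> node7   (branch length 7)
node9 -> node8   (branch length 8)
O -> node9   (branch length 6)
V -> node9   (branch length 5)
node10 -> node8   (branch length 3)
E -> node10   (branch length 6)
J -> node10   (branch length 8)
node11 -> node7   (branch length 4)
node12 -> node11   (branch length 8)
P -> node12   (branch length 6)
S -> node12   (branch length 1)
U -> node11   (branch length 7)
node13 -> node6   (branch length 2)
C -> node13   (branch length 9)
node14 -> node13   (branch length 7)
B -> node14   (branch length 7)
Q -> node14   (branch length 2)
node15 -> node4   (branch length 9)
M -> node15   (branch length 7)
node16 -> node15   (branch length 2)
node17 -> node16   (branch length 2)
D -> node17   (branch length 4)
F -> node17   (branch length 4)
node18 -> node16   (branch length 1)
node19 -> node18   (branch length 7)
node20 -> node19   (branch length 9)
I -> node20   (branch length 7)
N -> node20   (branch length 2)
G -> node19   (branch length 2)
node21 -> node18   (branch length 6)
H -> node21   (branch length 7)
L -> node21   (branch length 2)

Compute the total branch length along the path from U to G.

The path runs U → … → MRCA → … → G; the MRCA is the node subtending ((A,((((O,V),(E,J)),((P,S),U)),(C,(B,Q)))),(M,((D,F),(((I,N),G),(H,L))))).
Branch lengths along that path: 7 + 4 + 8 + 7 + 8 + 9 + 2 + 1 + 7 + 2 = 55.

55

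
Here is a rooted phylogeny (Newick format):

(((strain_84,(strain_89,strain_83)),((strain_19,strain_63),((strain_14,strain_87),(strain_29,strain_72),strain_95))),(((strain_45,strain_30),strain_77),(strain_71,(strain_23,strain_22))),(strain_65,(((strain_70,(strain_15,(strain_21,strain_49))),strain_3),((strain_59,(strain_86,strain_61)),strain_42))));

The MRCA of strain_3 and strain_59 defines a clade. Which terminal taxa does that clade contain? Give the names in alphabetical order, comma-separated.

strain_15, strain_21, strain_3, strain_42, strain_49, strain_59, strain_61, strain_70, strain_86

Tracing strain_3: it sits inside ((strain_70,(strain_15,(strain_21,strain_49))),strain_3).
Tracing strain_59: it sits inside (strain_59,(strain_86,strain_61)).
The smallest clade enclosing both is (((strain_70,(strain_15,(strain_21,strain_49))),strain_3),((strain_59,(strain_86,strain_61)),strain_42)); the answer is its 9 terminal taxa in alphabetical order.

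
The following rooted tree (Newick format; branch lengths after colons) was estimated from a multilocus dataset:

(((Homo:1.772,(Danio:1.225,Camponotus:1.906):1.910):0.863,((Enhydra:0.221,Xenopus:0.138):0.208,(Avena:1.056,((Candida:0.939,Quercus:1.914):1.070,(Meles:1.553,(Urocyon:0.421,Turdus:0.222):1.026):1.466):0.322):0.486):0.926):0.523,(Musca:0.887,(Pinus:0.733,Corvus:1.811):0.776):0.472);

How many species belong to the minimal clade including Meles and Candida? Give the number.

5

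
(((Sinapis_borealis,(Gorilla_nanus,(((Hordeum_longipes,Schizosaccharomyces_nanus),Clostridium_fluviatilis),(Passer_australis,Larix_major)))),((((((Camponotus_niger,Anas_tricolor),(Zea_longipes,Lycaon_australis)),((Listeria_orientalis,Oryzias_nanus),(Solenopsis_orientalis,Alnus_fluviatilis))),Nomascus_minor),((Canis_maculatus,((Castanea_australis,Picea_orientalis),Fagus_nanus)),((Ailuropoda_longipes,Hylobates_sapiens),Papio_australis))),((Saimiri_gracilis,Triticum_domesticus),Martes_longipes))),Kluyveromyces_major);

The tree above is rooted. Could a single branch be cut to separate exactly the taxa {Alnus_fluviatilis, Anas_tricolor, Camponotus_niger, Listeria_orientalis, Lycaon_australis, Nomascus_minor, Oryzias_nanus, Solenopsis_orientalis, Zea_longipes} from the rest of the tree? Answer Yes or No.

Yes

The most recent common ancestor of these taxa subtends ((((Camponotus_niger,Anas_tricolor),(Zea_longipes,Lycaon_australis)),((Listeria_orientalis,Oryzias_nanus),(Solenopsis_orientalis,Alnus_fluviatilis))),Nomascus_minor).
That clade has exactly 9 tips — every listed taxon and nothing else — so the group is monophyletic.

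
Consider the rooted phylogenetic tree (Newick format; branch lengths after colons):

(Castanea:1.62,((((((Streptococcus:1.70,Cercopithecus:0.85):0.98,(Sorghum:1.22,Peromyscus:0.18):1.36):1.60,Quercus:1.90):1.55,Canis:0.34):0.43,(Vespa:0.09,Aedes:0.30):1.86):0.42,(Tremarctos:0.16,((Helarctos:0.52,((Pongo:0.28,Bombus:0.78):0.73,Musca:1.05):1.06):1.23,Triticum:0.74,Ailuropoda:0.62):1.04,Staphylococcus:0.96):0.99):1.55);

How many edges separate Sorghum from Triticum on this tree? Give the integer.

9

The MRCA of Sorghum and Triticum is the node subtending ((((((Streptococcus,Cercopithecus),(Sorghum,Peromyscus)),Quercus),Canis),(Vespa,Aedes)),(Tremarctos,((Helarctos,((Pongo,Bombus),Musca)),Triticum,Ailuropoda),Staphylococcus)).
From Sorghum up to that node: 6 branches. From Triticum up to the same node: 3 branches. Total: 6 + 3 = 9.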